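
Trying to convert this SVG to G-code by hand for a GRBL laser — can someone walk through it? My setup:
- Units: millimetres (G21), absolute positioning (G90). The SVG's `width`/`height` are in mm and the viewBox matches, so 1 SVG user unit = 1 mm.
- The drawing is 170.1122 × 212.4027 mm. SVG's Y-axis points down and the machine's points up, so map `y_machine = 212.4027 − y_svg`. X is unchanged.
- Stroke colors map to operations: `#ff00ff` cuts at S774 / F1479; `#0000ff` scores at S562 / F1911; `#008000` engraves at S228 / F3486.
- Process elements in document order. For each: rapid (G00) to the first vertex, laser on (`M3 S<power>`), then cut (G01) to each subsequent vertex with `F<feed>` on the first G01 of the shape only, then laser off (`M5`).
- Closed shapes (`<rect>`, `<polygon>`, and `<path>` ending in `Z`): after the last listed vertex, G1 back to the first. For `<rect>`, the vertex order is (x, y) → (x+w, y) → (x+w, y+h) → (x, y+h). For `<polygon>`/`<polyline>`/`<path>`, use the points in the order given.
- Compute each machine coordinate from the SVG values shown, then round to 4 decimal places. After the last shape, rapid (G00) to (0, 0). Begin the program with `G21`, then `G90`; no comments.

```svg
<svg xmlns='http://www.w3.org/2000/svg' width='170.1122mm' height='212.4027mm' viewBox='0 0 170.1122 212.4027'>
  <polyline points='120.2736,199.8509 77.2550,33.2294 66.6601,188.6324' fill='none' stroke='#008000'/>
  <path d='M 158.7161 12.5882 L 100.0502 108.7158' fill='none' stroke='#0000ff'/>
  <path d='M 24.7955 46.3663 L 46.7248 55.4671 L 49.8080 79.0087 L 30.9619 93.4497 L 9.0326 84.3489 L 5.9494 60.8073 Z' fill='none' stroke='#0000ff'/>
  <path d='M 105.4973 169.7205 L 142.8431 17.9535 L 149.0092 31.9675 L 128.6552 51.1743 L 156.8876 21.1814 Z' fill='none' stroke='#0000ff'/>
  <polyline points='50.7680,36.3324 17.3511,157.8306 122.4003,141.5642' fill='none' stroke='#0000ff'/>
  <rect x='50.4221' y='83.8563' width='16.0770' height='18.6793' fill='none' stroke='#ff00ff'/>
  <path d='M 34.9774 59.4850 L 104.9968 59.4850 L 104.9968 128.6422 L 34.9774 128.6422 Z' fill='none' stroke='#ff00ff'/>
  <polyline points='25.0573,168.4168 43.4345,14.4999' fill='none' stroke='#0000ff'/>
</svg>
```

1 u = 1 mm; y_m = 212.4027 − y.

[1] `<polyline>` open polyline, #008000→engrave S228 F3486: (120.2736,12.5518) → (77.2550,179.1733) → (66.6601,23.7703)

[2] `<path>` line segment, #0000ff→score S562 F1911: (158.7161,199.8145) → (100.0502,103.6869)

[3] `<path>` regular polygon, #0000ff→score S562 F1911: (24.7955,166.0364) → (46.7248,156.9356) → (49.8080,133.3940) → (30.9619,118.9530) → (9.0326,128.0538) → (5.9494,151.5954) → (24.7955,166.0364) (closed)

[4] `<path>` closed polygon, #0000ff→score S562 F1911: (105.4973,42.6822) → (142.8431,194.4492) → (149.0092,180.4352) → (128.6552,161.2284) → (156.8876,191.2213) → (105.4973,42.6822) (closed)

[5] `<polyline>` open polyline, #0000ff→score S562 F1911: (50.7680,176.0703) → (17.3511,54.5721) → (122.4003,70.8385)

[6] `<rect>` rectangle, #ff00ff→cut S774 F1479: (50.4221,128.5464) → (66.4991,128.5464) → (66.4991,109.8671) → (50.4221,109.8671) → (50.4221,128.5464) (closed)

[7] `<path>` rectangle, #ff00ff→cut S774 F1479: (34.9774,152.9177) → (104.9968,152.9177) → (104.9968,83.7605) → (34.9774,83.7605) → (34.9774,152.9177) (closed)

[8] `<polyline>` line segment, #0000ff→score S562 F1911: (25.0573,43.9859) → (43.4345,197.9028)

G21
G90
G00 X120.2736 Y12.5518
M3 S228
G01 X77.2550 Y179.1733 F3486
G01 X66.6601 Y23.7703
M5
G00 X158.7161 Y199.8145
M3 S562
G01 X100.0502 Y103.6869 F1911
M5
G00 X24.7955 Y166.0364
M3 S562
G01 X46.7248 Y156.9356 F1911
G01 X49.8080 Y133.3940
G01 X30.9619 Y118.9530
G01 X9.0326 Y128.0538
G01 X5.9494 Y151.5954
G01 X24.7955 Y166.0364
M5
G00 X105.4973 Y42.6822
M3 S562
G01 X142.8431 Y194.4492 F1911
G01 X149.0092 Y180.4352
G01 X128.6552 Y161.2284
G01 X156.8876 Y191.2213
G01 X105.4973 Y42.6822
M5
G00 X50.7680 Y176.0703
M3 S562
G01 X17.3511 Y54.5721 F1911
G01 X122.4003 Y70.8385
M5
G00 X50.4221 Y128.5464
M3 S774
G01 X66.4991 Y128.5464 F1479
G01 X66.4991 Y109.8671
G01 X50.4221 Y109.8671
G01 X50.4221 Y128.5464
M5
G00 X34.9774 Y152.9177
M3 S774
G01 X104.9968 Y152.9177 F1479
G01 X104.9968 Y83.7605
G01 X34.9774 Y83.7605
G01 X34.9774 Y152.9177
M5
G00 X25.0573 Y43.9859
M3 S562
G01 X43.4345 Y197.9028 F1911
M5
G00 X0.0000 Y0.0000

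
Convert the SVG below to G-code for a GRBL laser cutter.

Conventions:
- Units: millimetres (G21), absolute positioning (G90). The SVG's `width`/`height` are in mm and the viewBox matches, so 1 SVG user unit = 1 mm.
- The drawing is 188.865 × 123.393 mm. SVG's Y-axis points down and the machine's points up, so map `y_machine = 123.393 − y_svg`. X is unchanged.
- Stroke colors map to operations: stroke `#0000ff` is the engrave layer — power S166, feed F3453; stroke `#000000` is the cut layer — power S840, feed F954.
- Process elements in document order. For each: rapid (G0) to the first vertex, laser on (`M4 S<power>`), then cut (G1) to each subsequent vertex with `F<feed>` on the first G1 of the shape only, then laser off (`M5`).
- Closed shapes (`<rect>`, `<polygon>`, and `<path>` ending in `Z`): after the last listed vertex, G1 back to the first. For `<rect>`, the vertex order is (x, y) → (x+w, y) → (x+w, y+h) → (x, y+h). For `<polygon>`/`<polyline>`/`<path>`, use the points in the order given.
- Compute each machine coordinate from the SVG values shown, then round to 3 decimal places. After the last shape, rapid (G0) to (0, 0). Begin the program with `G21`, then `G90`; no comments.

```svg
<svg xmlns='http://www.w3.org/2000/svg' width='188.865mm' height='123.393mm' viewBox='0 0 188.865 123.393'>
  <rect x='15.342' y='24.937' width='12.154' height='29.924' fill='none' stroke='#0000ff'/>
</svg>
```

Since the viewBox matches the mm dimensions, user units are millimetres directly. The only transform is the Y-flip y_m = 123.393 − y_svg.

Shape 1 is a rectangle drawn with `<rect>`. Its stroke #0000ff means engrave at S166, F3453. After flipping Y the toolpath is (15.342,98.456) → (27.496,98.456) → (27.496,68.532) → (15.342,68.532) → (15.342,98.456), returning to the start.

G21
G90
G0 X15.342 Y98.456
M4 S166
G1 X27.496 Y98.456 F3453
G1 X27.496 Y68.532
G1 X15.342 Y68.532
G1 X15.342 Y98.456
M5
G0 X0.000 Y0.000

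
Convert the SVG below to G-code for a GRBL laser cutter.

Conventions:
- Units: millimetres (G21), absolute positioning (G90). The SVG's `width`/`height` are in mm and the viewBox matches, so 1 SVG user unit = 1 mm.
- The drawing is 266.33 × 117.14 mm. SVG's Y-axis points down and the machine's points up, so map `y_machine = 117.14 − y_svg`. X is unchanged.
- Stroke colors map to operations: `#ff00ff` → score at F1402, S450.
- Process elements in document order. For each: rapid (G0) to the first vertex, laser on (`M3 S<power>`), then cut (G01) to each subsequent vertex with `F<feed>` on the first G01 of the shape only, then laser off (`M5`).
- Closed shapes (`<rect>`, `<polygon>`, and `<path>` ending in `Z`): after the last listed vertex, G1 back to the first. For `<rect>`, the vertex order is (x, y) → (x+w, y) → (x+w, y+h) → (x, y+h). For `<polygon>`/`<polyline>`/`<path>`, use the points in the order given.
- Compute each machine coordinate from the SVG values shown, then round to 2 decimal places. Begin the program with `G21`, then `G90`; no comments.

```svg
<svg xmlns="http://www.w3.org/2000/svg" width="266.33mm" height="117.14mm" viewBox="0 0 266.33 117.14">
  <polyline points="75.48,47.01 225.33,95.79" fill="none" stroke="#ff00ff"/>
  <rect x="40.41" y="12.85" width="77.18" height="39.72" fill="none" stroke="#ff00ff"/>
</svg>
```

G21
G90
G0 X75.48 Y70.13
M3 S450
G01 X225.33 Y21.35 F1402
M5
G0 X40.41 Y104.29
M3 S450
G01 X117.59 Y104.29 F1402
G01 X117.59 Y64.57
G01 X40.41 Y64.57
G01 X40.41 Y104.29
M5

1 u = 1 mm; y_m = 117.14 − y.

[1] `<polyline>` line segment, #ff00ff→score S450 F1402: (75.48,70.13) → (225.33,21.35)

[2] `<rect>` rectangle, #ff00ff→score S450 F1402: (40.41,104.29) → (117.59,104.29) → (117.59,64.57) → (40.41,64.57) → (40.41,104.29) (closed)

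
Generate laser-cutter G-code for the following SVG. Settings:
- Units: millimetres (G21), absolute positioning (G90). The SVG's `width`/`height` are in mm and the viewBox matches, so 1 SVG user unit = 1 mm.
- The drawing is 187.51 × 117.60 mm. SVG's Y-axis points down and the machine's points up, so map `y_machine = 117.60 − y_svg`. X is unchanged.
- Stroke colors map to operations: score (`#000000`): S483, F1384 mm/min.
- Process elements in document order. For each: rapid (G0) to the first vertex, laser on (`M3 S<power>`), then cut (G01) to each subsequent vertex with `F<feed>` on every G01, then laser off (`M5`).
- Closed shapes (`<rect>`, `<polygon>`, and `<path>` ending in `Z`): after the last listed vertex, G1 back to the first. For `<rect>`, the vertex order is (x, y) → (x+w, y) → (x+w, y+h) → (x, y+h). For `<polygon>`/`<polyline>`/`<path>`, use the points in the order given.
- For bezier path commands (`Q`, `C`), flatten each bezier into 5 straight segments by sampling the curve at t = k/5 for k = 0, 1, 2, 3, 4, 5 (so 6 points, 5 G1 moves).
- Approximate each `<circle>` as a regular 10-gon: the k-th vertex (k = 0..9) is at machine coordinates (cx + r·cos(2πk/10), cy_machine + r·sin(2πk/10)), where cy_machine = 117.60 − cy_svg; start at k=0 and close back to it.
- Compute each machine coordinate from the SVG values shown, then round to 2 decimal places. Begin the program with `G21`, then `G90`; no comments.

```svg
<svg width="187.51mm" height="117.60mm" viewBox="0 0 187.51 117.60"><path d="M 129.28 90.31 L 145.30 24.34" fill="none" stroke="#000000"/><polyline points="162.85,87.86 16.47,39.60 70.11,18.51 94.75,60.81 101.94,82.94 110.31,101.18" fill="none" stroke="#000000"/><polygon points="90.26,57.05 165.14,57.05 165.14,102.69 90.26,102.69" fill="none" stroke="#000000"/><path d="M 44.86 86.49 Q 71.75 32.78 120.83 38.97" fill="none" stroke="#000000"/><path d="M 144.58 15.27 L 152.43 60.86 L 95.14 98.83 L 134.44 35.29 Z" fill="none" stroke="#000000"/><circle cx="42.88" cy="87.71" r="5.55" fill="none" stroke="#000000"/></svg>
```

viewBox `0 0 187.51 117.60` with mm width/height → 1 unit = 1 mm. Flip: y_m = 117.60 − y_svg.

**Shape 1** — `<path>` line segment, stroke `#000000` → score (S483, F1384). Machine vertices: (129.28,27.29) → (145.30,93.26). Open path.

**Shape 2** — `<polyline>` open polyline, stroke `#000000` → score (S483, F1384). Machine vertices: (162.85,29.74) → (16.47,78.00) → (70.11,99.09) → (94.75,56.79) → (101.94,34.66) → (110.31,16.42). Open path.

**Shape 3** — `<polygon>` rectangle, stroke `#000000` → score (S483, F1384). Machine vertices: (90.26,60.55) → (165.14,60.55) → (165.14,14.91) → (90.26,14.91) → (90.26,60.55). Closed: final G1 returns to the first vertex.

**Shape 4** — `<path>` quadratic bezier, stroke `#000000` → score (S483, F1384). Control points (SVG): P0=(44.86,86.49), P1=(71.75,32.78), P2=(120.83,38.97); sampled at t=k/5. Machine vertices: (44.86,31.11) → (56.50,50.20) → (69.92,64.49) → (85.12,74.00) → (102.09,78.71) → (120.83,78.63). Open path.

**Shape 5** — `<path>` closed polygon, stroke `#000000` → score (S483, F1384). Machine vertices: (144.58,102.33) → (152.43,56.74) → (95.14,18.77) → (134.44,82.31) → (144.58,102.33). Closed: final G1 returns to the first vertex.

**Shape 6** — `<circle>` circle, stroke `#000000` → score (S483, F1384). Machine vertices: (48.43,29.89) → (47.37,33.15) → (44.60,35.17) → (41.16,35.17) → (38.39,33.15) → (37.33,29.89) → (38.39,26.63) → (41.16,24.61) → (44.60,24.61) → (47.37,26.63) → (48.43,29.89). Closed: final G1 returns to the first vertex.

G21
G90
G0 X129.28 Y27.29
M3 S483
G01 X145.30 Y93.26 F1384
M5
G0 X162.85 Y29.74
M3 S483
G01 X16.47 Y78.00 F1384
G01 X70.11 Y99.09 F1384
G01 X94.75 Y56.79 F1384
G01 X101.94 Y34.66 F1384
G01 X110.31 Y16.42 F1384
M5
G0 X90.26 Y60.55
M3 S483
G01 X165.14 Y60.55 F1384
G01 X165.14 Y14.91 F1384
G01 X90.26 Y14.91 F1384
G01 X90.26 Y60.55 F1384
M5
G0 X44.86 Y31.11
M3 S483
G01 X56.50 Y50.20 F1384
G01 X69.92 Y64.49 F1384
G01 X85.12 Y74.00 F1384
G01 X102.09 Y78.71 F1384
G01 X120.83 Y78.63 F1384
M5
G0 X144.58 Y102.33
M3 S483
G01 X152.43 Y56.74 F1384
G01 X95.14 Y18.77 F1384
G01 X134.44 Y82.31 F1384
G01 X144.58 Y102.33 F1384
M5
G0 X48.43 Y29.89
M3 S483
G01 X47.37 Y33.15 F1384
G01 X44.60 Y35.17 F1384
G01 X41.16 Y35.17 F1384
G01 X38.39 Y33.15 F1384
G01 X37.33 Y29.89 F1384
G01 X38.39 Y26.63 F1384
G01 X41.16 Y24.61 F1384
G01 X44.60 Y24.61 F1384
G01 X47.37 Y26.63 F1384
G01 X48.43 Y29.89 F1384
M5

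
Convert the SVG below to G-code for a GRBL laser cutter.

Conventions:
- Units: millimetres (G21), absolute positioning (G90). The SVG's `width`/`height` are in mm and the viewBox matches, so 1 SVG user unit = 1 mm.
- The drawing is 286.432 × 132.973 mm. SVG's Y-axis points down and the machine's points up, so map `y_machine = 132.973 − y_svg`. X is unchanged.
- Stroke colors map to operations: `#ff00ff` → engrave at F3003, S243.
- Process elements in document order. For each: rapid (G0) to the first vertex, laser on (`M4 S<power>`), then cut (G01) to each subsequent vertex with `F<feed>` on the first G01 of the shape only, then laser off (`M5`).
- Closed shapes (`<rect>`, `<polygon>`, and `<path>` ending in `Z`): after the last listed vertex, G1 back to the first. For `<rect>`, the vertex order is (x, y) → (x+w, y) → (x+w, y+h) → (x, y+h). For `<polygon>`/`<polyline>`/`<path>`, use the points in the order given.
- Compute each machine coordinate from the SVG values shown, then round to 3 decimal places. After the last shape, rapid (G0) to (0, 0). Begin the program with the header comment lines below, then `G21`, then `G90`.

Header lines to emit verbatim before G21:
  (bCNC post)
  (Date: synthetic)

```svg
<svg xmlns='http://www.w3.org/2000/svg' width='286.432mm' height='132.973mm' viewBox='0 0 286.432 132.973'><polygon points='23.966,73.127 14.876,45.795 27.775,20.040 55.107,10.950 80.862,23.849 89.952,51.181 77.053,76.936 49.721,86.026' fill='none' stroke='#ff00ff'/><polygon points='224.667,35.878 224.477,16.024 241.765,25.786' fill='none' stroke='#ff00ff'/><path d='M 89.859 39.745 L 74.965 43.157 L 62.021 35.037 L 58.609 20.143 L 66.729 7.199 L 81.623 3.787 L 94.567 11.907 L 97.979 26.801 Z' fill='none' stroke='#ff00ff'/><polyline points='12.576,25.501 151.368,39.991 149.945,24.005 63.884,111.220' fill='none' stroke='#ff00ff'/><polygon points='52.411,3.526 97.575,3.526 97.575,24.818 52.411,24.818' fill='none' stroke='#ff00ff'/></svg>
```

viewBox `0 0 286.432 132.973` with mm width/height → 1 unit = 1 mm. Flip: y_m = 132.973 − y_svg.

**Shape 1** — `<polygon>` regular polygon, stroke `#ff00ff` → engrave (S243, F3003). Machine vertices: (23.966,59.846) → (14.876,87.178) → (27.775,112.933) → (55.107,122.023) → (80.862,109.124) → (89.952,81.792) → (77.053,56.037) → (49.721,46.947) → (23.966,59.846). Closed: final G1 returns to the first vertex.

**Shape 2** — `<polygon>` regular polygon, stroke `#ff00ff` → engrave (S243, F3003). Machine vertices: (224.667,97.095) → (224.477,116.949) → (241.765,107.187) → (224.667,97.095). Closed: final G1 returns to the first vertex.

**Shape 3** — `<path>` regular polygon, stroke `#ff00ff` → engrave (S243, F3003). Machine vertices: (89.859,93.228) → (74.965,89.816) → (62.021,97.936) → (58.609,112.830) → (66.729,125.774) → (81.623,129.186) → (94.567,121.066) → (97.979,106.172) → (89.859,93.228). Closed: final G1 returns to the first vertex.

**Shape 4** — `<polyline>` open polyline, stroke `#ff00ff` → engrave (S243, F3003). Machine vertices: (12.576,107.472) → (151.368,92.982) → (149.945,108.968) → (63.884,21.753). Open path.

**Shape 5** — `<polygon>` rectangle, stroke `#ff00ff` → engrave (S243, F3003). Machine vertices: (52.411,129.447) → (97.575,129.447) → (97.575,108.155) → (52.411,108.155) → (52.411,129.447). Closed: final G1 returns to the first vertex.

(bCNC post)
(Date: synthetic)
G21
G90
G0 X23.966 Y59.846
M4 S243
G01 X14.876 Y87.178 F3003
G01 X27.775 Y112.933
G01 X55.107 Y122.023
G01 X80.862 Y109.124
G01 X89.952 Y81.792
G01 X77.053 Y56.037
G01 X49.721 Y46.947
G01 X23.966 Y59.846
M5
G0 X224.667 Y97.095
M4 S243
G01 X224.477 Y116.949 F3003
G01 X241.765 Y107.187
G01 X224.667 Y97.095
M5
G0 X89.859 Y93.228
M4 S243
G01 X74.965 Y89.816 F3003
G01 X62.021 Y97.936
G01 X58.609 Y112.830
G01 X66.729 Y125.774
G01 X81.623 Y129.186
G01 X94.567 Y121.066
G01 X97.979 Y106.172
G01 X89.859 Y93.228
M5
G0 X12.576 Y107.472
M4 S243
G01 X151.368 Y92.982 F3003
G01 X149.945 Y108.968
G01 X63.884 Y21.753
M5
G0 X52.411 Y129.447
M4 S243
G01 X97.575 Y129.447 F3003
G01 X97.575 Y108.155
G01 X52.411 Y108.155
G01 X52.411 Y129.447
M5
G0 X0.000 Y0.000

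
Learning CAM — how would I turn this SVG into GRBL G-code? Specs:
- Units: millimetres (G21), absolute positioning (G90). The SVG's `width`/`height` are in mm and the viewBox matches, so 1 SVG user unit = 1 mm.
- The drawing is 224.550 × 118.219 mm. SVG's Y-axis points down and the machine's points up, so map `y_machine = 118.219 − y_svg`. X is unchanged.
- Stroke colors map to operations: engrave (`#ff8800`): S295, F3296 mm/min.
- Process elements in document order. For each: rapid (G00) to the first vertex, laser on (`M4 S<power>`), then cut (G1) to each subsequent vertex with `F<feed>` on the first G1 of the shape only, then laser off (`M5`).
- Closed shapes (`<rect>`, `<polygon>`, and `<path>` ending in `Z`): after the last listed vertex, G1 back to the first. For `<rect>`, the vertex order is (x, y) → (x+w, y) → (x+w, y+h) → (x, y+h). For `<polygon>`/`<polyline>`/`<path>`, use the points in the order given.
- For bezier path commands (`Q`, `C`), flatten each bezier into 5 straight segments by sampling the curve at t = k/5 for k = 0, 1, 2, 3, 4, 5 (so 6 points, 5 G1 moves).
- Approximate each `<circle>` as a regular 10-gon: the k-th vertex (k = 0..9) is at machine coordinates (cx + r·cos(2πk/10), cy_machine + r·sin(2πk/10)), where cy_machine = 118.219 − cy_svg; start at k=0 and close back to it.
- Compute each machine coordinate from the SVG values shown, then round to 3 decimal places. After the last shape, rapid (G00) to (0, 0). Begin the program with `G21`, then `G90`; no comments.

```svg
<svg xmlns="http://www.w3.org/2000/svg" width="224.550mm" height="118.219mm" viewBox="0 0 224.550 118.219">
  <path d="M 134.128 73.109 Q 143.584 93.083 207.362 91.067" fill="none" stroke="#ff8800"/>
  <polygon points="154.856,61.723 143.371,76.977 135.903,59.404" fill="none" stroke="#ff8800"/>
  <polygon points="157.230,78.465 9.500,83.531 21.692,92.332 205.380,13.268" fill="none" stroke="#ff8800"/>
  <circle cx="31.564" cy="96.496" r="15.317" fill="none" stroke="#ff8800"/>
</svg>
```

viewBox `0 0 224.550 118.219` with mm width/height → 1 unit = 1 mm. Flip: y_m = 118.219 − y_svg.

**Shape 1** — `<path>` quadratic bezier, stroke `#ff8800` → engrave (S295, F3296). Control points (SVG): P0=(134.128,73.109), P1=(143.584,93.083), P2=(207.362,91.067); sampled at t=k/5. Machine vertices: (134.128,45.110) → (140.083,38.000) → (150.384,32.649) → (165.031,29.058) → (184.024,27.225) → (207.362,27.152). Open path.

**Shape 2** — `<polygon>` regular polygon, stroke `#ff8800` → engrave (S295, F3296). Machine vertices: (154.856,56.496) → (143.371,41.242) → (135.903,58.815) → (154.856,56.496). Closed: final G1 returns to the first vertex.

**Shape 3** — `<polygon>` closed polygon, stroke `#ff8800` → engrave (S295, F3296). Machine vertices: (157.230,39.754) → (9.500,34.688) → (21.692,25.887) → (205.380,104.951) → (157.230,39.754). Closed: final G1 returns to the first vertex.

**Shape 4** — `<circle>` circle, stroke `#ff8800` → engrave (S295, F3296). Machine vertices: (46.881,21.723) → (43.956,30.726) → (36.297,36.290) → (26.831,36.290) → (19.172,30.726) → (16.247,21.723) → (19.172,12.720) → (26.831,7.156) → (36.297,7.156) → (43.956,12.720) → (46.881,21.723). Closed: final G1 returns to the first vertex.

G21
G90
G00 X134.128 Y45.110
M4 S295
G1 X140.083 Y38.000 F3296
G1 X150.384 Y32.649
G1 X165.031 Y29.058
G1 X184.024 Y27.225
G1 X207.362 Y27.152
M5
G00 X154.856 Y56.496
M4 S295
G1 X143.371 Y41.242 F3296
G1 X135.903 Y58.815
G1 X154.856 Y56.496
M5
G00 X157.230 Y39.754
M4 S295
G1 X9.500 Y34.688 F3296
G1 X21.692 Y25.887
G1 X205.380 Y104.951
G1 X157.230 Y39.754
M5
G00 X46.881 Y21.723
M4 S295
G1 X43.956 Y30.726 F3296
G1 X36.297 Y36.290
G1 X26.831 Y36.290
G1 X19.172 Y30.726
G1 X16.247 Y21.723
G1 X19.172 Y12.720
G1 X26.831 Y7.156
G1 X36.297 Y7.156
G1 X43.956 Y12.720
G1 X46.881 Y21.723
M5
G00 X0.000 Y0.000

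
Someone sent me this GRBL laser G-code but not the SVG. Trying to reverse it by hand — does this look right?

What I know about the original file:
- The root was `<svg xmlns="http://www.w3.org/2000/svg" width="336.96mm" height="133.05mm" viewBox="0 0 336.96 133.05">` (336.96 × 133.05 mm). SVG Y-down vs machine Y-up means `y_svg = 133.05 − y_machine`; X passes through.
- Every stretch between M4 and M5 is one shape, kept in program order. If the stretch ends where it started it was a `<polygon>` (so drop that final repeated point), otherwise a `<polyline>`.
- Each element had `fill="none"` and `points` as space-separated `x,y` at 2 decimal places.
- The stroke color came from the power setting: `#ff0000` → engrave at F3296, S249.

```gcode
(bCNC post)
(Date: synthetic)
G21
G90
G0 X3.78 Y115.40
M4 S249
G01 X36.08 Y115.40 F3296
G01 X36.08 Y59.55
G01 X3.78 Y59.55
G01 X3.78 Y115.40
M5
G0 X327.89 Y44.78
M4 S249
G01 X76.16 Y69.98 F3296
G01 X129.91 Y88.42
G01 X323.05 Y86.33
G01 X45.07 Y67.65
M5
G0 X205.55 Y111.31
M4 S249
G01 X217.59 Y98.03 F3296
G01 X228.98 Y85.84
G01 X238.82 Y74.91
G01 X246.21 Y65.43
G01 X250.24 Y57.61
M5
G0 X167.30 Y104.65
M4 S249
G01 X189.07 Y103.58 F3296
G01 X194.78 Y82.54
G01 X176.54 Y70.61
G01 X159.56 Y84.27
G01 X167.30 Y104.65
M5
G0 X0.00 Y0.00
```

<svg xmlns="http://www.w3.org/2000/svg" width="336.96mm" height="133.05mm" viewBox="0 0 336.96 133.05">
  <polygon points="3.78,17.65 36.08,17.65 36.08,73.50 3.78,73.50" fill="none" stroke="#ff0000"/>
  <polyline points="327.89,88.27 76.16,63.07 129.91,44.63 323.05,46.72 45.07,65.40" fill="none" stroke="#ff0000"/>
  <polyline points="205.55,21.74 217.59,35.02 228.98,47.21 238.82,58.14 246.21,67.62 250.24,75.44" fill="none" stroke="#ff0000"/>
  <polygon points="167.30,28.40 189.07,29.47 194.78,50.51 176.54,62.44 159.56,48.78" fill="none" stroke="#ff0000"/>
</svg>

Machine Y-up, SVG Y-down with viewBox height 133.05, so y_svg = 133.05 − y_machine; X carries over. Every run uses S249, so all elements get stroke `#ff0000` (engrave).

Run 1: The run returns to its start, so emit a `<polygon>` with points (Y-flipped): 3.78,17.65 36.08,17.65 36.08,73.50 3.78,73.50.

Run 2: The run is open, so emit a `<polyline>` with points (Y-flipped): 327.89,88.27 76.16,63.07 129.91,44.63 323.05,46.72 45.07,65.40.

Run 3: The run is open, so emit a `<polyline>` with points (Y-flipped): 205.55,21.74 217.59,35.02 228.98,47.21 238.82,58.14 246.21,67.62 250.24,75.44.

Run 4: The run returns to its start, so emit a `<polygon>` with points (Y-flipped): 167.30,28.40 189.07,29.47 194.78,50.51 176.54,62.44 159.56,48.78.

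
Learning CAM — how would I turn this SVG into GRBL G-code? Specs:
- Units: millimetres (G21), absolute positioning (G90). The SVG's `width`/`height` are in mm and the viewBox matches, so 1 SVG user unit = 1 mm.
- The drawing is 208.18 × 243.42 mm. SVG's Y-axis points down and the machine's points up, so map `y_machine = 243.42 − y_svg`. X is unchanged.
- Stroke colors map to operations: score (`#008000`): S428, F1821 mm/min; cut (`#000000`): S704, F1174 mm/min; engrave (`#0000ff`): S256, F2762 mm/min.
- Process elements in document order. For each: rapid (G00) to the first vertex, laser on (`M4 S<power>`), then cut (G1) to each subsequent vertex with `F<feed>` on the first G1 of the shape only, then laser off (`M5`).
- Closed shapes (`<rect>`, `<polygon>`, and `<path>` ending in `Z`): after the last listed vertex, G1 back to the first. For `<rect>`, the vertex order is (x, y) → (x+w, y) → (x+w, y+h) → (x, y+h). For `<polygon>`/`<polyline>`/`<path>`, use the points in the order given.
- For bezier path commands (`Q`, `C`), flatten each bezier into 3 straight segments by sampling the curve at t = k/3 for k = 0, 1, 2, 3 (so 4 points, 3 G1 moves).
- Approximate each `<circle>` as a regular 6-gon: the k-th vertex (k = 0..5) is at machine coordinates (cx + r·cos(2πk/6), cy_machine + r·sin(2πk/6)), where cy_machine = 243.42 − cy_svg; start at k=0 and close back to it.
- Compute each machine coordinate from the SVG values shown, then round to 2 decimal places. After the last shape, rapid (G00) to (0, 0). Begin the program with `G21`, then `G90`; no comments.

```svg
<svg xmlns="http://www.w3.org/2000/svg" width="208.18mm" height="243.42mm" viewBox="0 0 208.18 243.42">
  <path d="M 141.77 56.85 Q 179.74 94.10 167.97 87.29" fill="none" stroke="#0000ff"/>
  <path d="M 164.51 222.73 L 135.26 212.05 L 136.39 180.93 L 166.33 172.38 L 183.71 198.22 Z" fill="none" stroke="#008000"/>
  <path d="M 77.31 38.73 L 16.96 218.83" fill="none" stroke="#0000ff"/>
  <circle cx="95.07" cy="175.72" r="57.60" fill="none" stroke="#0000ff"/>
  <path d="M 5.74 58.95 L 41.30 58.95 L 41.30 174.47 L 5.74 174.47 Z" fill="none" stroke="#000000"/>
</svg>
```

G21
G90
G00 X141.77 Y186.57
M4 S256
G1 X161.56 Y166.63 F2762
G1 X170.29 Y156.49
G1 X167.97 Y156.13
M5
G00 X164.51 Y20.69
M4 S428
G1 X135.26 Y31.37 F1821
G1 X136.39 Y62.49
G1 X166.33 Y71.04
G1 X183.71 Y45.20
G1 X164.51 Y20.69
M5
G00 X77.31 Y204.69
M4 S256
G1 X16.96 Y24.59 F2762
M5
G00 X152.67 Y67.70
M4 S256
G1 X123.87 Y117.58 F2762
G1 X66.27 Y117.58
G1 X37.47 Y67.70
G1 X66.27 Y17.82
G1 X123.87 Y17.82
G1 X152.67 Y67.70
M5
G00 X5.74 Y184.47
M4 S704
G1 X41.30 Y184.47 F1174
G1 X41.30 Y68.95
G1 X5.74 Y68.95
G1 X5.74 Y184.47
M5
G00 X0.00 Y0.00

1 u = 1 mm; y_m = 243.42 − y.

[1] `<path>` quadratic bezier, #0000ff→engrave S256 F2762: (141.77,186.57) → (161.56,166.63) → (170.29,156.49) → (167.97,156.13)

[2] `<path>` regular polygon, #008000→score S428 F1821: (164.51,20.69) → (135.26,31.37) → (136.39,62.49) → (166.33,71.04) → (183.71,45.20) → (164.51,20.69) (closed)

[3] `<path>` line segment, #0000ff→engrave S256 F2762: (77.31,204.69) → (16.96,24.59)

[4] `<circle>` circle, #0000ff→engrave S256 F2762: (152.67,67.70) → (123.87,117.58) → (66.27,117.58) → (37.47,67.70) → (66.27,17.82) → (123.87,17.82) → (152.67,67.70) (closed)

[5] `<path>` rectangle, #000000→cut S704 F1174: (5.74,184.47) → (41.30,184.47) → (41.30,68.95) → (5.74,68.95) → (5.74,184.47) (closed)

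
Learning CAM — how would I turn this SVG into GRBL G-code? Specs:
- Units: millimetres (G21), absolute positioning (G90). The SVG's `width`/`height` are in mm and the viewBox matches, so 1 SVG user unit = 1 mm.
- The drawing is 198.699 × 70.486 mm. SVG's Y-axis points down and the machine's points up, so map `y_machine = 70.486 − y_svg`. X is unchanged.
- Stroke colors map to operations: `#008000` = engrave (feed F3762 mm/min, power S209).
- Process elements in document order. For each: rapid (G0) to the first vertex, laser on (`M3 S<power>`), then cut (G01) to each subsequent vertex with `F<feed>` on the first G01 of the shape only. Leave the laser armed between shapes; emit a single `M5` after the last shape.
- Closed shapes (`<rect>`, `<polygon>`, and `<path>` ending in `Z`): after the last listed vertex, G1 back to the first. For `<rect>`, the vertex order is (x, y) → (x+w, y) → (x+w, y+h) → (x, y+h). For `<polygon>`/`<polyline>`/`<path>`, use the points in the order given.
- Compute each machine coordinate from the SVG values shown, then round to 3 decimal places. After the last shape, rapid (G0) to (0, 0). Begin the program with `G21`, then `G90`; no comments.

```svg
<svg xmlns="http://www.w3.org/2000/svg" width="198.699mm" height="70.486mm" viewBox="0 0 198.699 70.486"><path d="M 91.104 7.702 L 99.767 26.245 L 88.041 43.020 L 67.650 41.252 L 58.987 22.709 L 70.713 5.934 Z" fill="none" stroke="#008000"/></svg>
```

G21
G90
G0 X91.104 Y62.784
M3 S209
G01 X99.767 Y44.241 F3762
G01 X88.041 Y27.466
G01 X67.650 Y29.234
G01 X58.987 Y47.777
G01 X70.713 Y64.552
G01 X91.104 Y62.784
M5
G0 X0.000 Y0.000

1 u = 1 mm; y_m = 70.486 − y.

[1] `<path>` regular polygon, #008000→engrave S209 F3762: (91.104,62.784) → (99.767,44.241) → (88.041,27.466) → (67.650,29.234) → (58.987,47.777) → (70.713,64.552) → (91.104,62.784) (closed)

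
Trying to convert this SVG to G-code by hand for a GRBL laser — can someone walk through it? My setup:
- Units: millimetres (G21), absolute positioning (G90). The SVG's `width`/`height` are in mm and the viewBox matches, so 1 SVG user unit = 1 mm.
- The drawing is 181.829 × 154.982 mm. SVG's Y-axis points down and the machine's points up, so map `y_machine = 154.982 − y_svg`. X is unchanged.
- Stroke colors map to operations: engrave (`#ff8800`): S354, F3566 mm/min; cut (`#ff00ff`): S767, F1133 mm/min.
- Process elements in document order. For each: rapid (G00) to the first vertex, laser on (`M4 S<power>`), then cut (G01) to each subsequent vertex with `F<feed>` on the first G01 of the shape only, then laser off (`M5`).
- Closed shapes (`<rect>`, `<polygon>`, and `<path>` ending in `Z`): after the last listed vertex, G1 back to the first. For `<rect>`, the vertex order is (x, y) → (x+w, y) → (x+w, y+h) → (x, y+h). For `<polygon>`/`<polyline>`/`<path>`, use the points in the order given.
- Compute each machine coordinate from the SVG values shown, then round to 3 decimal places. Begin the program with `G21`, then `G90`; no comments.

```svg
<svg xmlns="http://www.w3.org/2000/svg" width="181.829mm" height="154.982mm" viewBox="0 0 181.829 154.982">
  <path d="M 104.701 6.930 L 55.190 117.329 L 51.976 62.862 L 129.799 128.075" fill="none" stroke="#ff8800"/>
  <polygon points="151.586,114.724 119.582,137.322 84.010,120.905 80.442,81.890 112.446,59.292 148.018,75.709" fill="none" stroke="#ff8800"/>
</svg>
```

G21
G90
G00 X104.701 Y148.052
M4 S354
G01 X55.190 Y37.653 F3566
G01 X51.976 Y92.120
G01 X129.799 Y26.907
M5
G00 X151.586 Y40.258
M4 S354
G01 X119.582 Y17.660 F3566
G01 X84.010 Y34.077
G01 X80.442 Y73.092
G01 X112.446 Y95.690
G01 X148.018 Y79.273
G01 X151.586 Y40.258
M5

viewBox `0 0 181.829 154.982` with mm width/height → 1 unit = 1 mm. Flip: y_m = 154.982 − y_svg.

**Shape 1** — `<path>` open polyline, stroke `#ff8800` → engrave (S354, F3566). Machine vertices: (104.701,148.052) → (55.190,37.653) → (51.976,92.120) → (129.799,26.907). Open path.

**Shape 2** — `<polygon>` regular polygon, stroke `#ff8800` → engrave (S354, F3566). Machine vertices: (151.586,40.258) → (119.582,17.660) → (84.010,34.077) → (80.442,73.092) → (112.446,95.690) → (148.018,79.273) → (151.586,40.258). Closed: final G1 returns to the first vertex.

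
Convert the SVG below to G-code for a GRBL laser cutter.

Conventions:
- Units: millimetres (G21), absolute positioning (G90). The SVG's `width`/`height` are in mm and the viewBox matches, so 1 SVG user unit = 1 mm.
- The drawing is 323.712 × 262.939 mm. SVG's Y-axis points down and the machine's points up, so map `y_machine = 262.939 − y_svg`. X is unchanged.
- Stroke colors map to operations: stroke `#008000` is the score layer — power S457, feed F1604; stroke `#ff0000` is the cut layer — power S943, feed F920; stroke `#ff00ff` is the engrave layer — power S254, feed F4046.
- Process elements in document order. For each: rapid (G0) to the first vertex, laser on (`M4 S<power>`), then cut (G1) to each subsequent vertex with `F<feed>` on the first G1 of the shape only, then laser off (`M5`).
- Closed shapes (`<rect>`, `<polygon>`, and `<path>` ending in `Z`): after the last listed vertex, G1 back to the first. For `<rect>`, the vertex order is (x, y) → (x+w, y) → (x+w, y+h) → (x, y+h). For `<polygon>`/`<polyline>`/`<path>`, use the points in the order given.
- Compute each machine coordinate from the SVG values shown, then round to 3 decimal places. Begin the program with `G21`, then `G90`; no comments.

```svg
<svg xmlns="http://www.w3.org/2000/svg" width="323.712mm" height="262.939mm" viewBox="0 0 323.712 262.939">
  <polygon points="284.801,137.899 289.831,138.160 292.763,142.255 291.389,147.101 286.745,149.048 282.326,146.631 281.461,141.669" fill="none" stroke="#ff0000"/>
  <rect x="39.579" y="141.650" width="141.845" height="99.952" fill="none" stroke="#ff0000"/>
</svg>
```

1 u = 1 mm; y_m = 262.939 − y.

[1] `<polygon>` regular polygon, #ff0000→cut S943 F920: (284.801,125.040) → (289.831,124.779) → (292.763,120.684) → (291.389,115.838) → (286.745,113.891) → (282.326,116.308) → (281.461,121.270) → (284.801,125.040) (closed)

[2] `<rect>` rectangle, #ff0000→cut S943 F920: (39.579,121.289) → (181.424,121.289) → (181.424,21.337) → (39.579,21.337) → (39.579,121.289) (closed)

G21
G90
G0 X284.801 Y125.040
M4 S943
G1 X289.831 Y124.779 F920
G1 X292.763 Y120.684
G1 X291.389 Y115.838
G1 X286.745 Y113.891
G1 X282.326 Y116.308
G1 X281.461 Y121.270
G1 X284.801 Y125.040
M5
G0 X39.579 Y121.289
M4 S943
G1 X181.424 Y121.289 F920
G1 X181.424 Y21.337
G1 X39.579 Y21.337
G1 X39.579 Y121.289
M5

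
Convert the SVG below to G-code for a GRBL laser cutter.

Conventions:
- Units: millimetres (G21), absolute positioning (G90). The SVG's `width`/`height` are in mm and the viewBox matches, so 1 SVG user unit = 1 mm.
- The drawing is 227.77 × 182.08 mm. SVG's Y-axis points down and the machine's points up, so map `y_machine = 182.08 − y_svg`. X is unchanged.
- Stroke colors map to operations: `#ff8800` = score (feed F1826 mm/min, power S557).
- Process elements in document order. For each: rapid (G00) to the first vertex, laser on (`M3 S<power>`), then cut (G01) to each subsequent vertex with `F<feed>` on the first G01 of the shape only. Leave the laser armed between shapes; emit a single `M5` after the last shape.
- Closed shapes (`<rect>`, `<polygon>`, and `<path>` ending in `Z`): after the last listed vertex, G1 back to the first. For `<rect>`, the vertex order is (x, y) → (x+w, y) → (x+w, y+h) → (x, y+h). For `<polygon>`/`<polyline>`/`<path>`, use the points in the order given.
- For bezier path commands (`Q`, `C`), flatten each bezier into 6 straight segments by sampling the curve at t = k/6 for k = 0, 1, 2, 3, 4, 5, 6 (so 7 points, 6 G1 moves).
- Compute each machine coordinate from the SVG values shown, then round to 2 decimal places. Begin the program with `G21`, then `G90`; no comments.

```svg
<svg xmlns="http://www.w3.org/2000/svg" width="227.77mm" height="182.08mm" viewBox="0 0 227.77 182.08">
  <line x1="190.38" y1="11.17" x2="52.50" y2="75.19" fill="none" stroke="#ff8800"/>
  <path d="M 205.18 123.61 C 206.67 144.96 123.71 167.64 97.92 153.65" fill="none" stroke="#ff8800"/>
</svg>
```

G21
G90
G00 X190.38 Y170.91
M3 S557
G01 X52.50 Y106.89 F1826
G00 X205.18 Y58.47
M3 S557
G01 X199.54 Y47.86 F1826
G01 X183.77 Y38.08
G01 X161.78 Y30.20
G01 X137.52 Y25.26
G01 X114.92 Y24.31
G01 X97.92 Y28.43
M5

1 u = 1 mm; y_m = 182.08 − y.

[1] `<line>` line segment, #ff8800→score S557 F1826: (190.38,170.91) → (52.50,106.89)

[2] `<path>` cubic bezier, #ff8800→score S557 F1826: (205.18,58.47) → (199.54,47.86) → (183.77,38.08) → (161.78,30.20) → (137.52,25.26) → (114.92,24.31) → (97.92,28.43)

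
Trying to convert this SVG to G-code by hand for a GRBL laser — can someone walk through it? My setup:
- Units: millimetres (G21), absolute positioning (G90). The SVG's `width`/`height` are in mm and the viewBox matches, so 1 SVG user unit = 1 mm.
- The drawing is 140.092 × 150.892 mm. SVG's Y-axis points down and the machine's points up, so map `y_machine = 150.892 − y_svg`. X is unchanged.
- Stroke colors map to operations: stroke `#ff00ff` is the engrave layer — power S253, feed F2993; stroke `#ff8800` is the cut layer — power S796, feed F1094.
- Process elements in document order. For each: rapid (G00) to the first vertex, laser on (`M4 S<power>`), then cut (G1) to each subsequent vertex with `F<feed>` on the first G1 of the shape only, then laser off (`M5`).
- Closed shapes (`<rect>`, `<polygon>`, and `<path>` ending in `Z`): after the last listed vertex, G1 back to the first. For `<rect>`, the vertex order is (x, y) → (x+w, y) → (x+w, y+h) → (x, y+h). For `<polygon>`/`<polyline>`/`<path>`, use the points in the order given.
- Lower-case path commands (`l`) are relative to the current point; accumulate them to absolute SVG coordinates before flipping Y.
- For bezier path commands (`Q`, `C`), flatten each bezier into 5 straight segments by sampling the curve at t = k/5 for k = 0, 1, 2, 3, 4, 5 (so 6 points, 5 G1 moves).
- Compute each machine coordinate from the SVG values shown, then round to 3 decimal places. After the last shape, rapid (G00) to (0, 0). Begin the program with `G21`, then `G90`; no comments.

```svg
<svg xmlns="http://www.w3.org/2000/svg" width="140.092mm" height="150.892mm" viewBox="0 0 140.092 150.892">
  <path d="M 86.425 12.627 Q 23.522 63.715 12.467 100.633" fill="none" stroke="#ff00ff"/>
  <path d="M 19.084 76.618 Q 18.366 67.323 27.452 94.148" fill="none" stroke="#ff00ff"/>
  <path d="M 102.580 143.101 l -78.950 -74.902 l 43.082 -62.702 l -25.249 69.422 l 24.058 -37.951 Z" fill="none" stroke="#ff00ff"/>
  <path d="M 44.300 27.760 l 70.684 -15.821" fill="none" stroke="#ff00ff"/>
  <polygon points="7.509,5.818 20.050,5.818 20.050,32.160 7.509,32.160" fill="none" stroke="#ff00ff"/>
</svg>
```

G21
G90
G00 X86.425 Y138.265
M4 S253
G1 X63.338 Y118.397 F2993
G1 X44.398 Y99.662
G1 X29.607 Y82.061
G1 X18.963 Y65.593
G1 X12.467 Y50.259
M5
G00 X19.084 Y74.274
M4 S253
G1 X19.189 Y76.547 F2993
G1 X20.078 Y75.931
G1 X21.752 Y72.425
G1 X24.210 Y66.029
G1 X27.452 Y56.744
M5
G00 X102.580 Y7.791
M4 S253
G1 X23.630 Y82.693 F2993
G1 X66.712 Y145.395
G1 X41.463 Y75.973
G1 X65.521 Y113.924
G1 X102.580 Y7.791
M5
G00 X44.300 Y123.132
M4 S253
G1 X114.984 Y138.953 F2993
M5
G00 X7.509 Y145.074
M4 S253
G1 X20.050 Y145.074 F2993
G1 X20.050 Y118.732
G1 X7.509 Y118.732
G1 X7.509 Y145.074
M5
G00 X0.000 Y0.000

viewBox `0 0 140.092 150.892` with mm width/height → 1 unit = 1 mm. Flip: y_m = 150.892 − y_svg.

**Shape 1** — `<path>` quadratic bezier, stroke `#ff00ff` → engrave (S253, F2993). Control points (SVG): P0=(86.425,12.627), P1=(23.522,63.715), P2=(12.467,100.633); sampled at t=k/5. Machine vertices: (86.425,138.265) → (63.338,118.397) → (44.398,99.662) → (29.607,82.061) → (18.963,65.593) → (12.467,50.259). Open path.

**Shape 2** — `<path>` quadratic bezier, stroke `#ff00ff` → engrave (S253, F2993). Control points (SVG): P0=(19.084,76.618), P1=(18.366,67.323), P2=(27.452,94.148); sampled at t=k/5. Machine vertices: (19.084,74.274) → (19.189,76.547) → (20.078,75.931) → (21.752,72.425) → (24.210,66.029) → (27.452,56.744). Open path.

**Shape 3** — `<path>` closed polygon, stroke `#ff00ff` → engrave (S253, F2993). Machine vertices: (102.580,7.791) → (23.630,82.693) → (66.712,145.395) → (41.463,75.973) → (65.521,113.924) → (102.580,7.791). Closed: final G1 returns to the first vertex.

**Shape 4** — `<path>` line segment, stroke `#ff00ff` → engrave (S253, F2993). Machine vertices: (44.300,123.132) → (114.984,138.953). Open path.

**Shape 5** — `<polygon>` rectangle, stroke `#ff00ff` → engrave (S253, F2993). Machine vertices: (7.509,145.074) → (20.050,145.074) → (20.050,118.732) → (7.509,118.732) → (7.509,145.074). Closed: final G1 returns to the first vertex.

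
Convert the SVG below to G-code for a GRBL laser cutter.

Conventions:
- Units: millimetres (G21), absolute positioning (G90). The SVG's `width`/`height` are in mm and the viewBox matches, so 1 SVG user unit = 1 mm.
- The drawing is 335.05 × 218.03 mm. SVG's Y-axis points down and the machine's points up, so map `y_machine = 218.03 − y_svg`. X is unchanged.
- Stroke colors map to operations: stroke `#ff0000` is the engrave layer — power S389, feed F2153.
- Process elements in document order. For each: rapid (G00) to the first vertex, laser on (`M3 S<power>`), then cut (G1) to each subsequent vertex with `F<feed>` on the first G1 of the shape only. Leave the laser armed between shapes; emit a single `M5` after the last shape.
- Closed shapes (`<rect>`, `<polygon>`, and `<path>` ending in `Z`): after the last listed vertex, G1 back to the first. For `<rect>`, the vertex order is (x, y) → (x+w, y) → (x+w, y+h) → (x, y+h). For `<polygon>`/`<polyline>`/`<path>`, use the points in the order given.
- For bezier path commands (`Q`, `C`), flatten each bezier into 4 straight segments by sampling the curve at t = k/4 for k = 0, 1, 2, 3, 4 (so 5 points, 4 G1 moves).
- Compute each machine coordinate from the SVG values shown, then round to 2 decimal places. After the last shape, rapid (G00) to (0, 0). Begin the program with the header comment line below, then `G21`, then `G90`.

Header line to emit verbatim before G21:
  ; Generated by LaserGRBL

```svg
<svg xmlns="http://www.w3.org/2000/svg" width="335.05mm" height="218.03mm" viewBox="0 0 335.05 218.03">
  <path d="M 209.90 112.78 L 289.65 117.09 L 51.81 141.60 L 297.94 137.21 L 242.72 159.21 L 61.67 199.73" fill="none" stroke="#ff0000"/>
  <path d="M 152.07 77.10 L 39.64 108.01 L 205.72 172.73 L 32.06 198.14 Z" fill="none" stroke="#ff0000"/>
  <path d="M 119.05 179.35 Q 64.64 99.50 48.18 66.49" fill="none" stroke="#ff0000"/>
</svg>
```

Since the viewBox matches the mm dimensions, user units are millimetres directly. The only transform is the Y-flip y_m = 218.03 − y_svg.

Shape 1 is a open polyline drawn with `<path>`. Its stroke #ff0000 means engrave at S389, F2153. After flipping Y the toolpath is (209.90,105.25) → (289.65,100.94) → (51.81,76.43) → (297.94,80.82) → (242.72,58.82) → (61.67,18.30).

Shape 2 is a closed polygon drawn with `<path>`. Its stroke #ff0000 means engrave at S389, F2153. After flipping Y the toolpath is (152.07,140.93) → (39.64,110.02) → (205.72,45.30) → (32.06,19.89) → (152.07,140.93), returning to the start.

Shape 3 is a quadratic bezier drawn with `<path>`. Its stroke #ff0000 means engrave at S389, F2153. After flipping Y the toolpath is (119.05,38.68) → (94.22,75.68) → (74.13,106.82) → (58.78,132.11) → (48.18,151.54).

; Generated by LaserGRBL
G21
G90
G00 X209.90 Y105.25
M3 S389
G1 X289.65 Y100.94 F2153
G1 X51.81 Y76.43
G1 X297.94 Y80.82
G1 X242.72 Y58.82
G1 X61.67 Y18.30
G00 X152.07 Y140.93
M3 S389
G1 X39.64 Y110.02 F2153
G1 X205.72 Y45.30
G1 X32.06 Y19.89
G1 X152.07 Y140.93
G00 X119.05 Y38.68
M3 S389
G1 X94.22 Y75.68 F2153
G1 X74.13 Y106.82
G1 X58.78 Y132.11
G1 X48.18 Y151.54
M5
G00 X0.00 Y0.00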